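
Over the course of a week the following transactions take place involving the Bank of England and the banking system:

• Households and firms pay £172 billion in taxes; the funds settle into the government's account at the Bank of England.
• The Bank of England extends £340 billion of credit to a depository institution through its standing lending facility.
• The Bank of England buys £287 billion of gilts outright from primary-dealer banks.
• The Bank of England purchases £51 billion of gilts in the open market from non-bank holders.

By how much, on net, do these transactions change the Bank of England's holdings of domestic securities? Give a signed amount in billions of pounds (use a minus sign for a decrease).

Bank of England balance sheet:
  Assets:      Securities +£338B, Loans to banks +£340B
  Liabilities: Bank reserves +£506B, Government deposits +£172B
So the change in the Bank of England's holdings of domestic securities is +£338 billion.

+£338 billion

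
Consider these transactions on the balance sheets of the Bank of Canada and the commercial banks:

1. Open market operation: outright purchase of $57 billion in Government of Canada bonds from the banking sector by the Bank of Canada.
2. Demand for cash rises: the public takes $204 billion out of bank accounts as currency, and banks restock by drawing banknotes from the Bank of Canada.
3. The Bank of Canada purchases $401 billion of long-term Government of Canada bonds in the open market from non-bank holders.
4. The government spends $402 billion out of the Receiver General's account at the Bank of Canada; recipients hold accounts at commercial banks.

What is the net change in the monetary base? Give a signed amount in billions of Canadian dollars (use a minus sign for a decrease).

+$860 billion

OMO purchase (from banks) $57 billion: Bank of Canada balance sheet expands → +$57B.
Currency withdrawal $204 billion: just a shift between currency and reserves — both are base money → 0.
Asset purchase (from non-banks) $401 billion: Bank of Canada balance sheet expands → +$401B.
Government spending $402 billion: a non-base liability converts back to reserves → +$402B.
Net: 57 + 0 + 401 + 402 = +$860 billion.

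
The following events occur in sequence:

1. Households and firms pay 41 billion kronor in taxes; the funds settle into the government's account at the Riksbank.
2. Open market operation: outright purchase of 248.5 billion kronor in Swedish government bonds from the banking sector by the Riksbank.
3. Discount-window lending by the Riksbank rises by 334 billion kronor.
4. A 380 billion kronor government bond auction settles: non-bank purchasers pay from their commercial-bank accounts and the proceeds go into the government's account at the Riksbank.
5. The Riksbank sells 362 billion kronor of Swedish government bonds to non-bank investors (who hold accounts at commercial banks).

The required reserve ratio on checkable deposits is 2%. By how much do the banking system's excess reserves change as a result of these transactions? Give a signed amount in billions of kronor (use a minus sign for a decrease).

Government account inflow 41 billion kronor: reserves −41B, deposits −41B.
OMO purchase (from banks) 248.5 billion kronor: reserves +248.5B, deposits 0.
Discount-window loan 334 billion kronor: reserves +334B, deposits 0.
Government account inflow 380 billion kronor: reserves −380B, deposits −380B.
Asset sale (to non-banks) 362 billion kronor: reserves −362B, deposits −362B.
Totals: Δreserves = −200.5B, Δdeposits = −783B.
Δrequired reserves = 2% × −783B = −15.66B.
Δexcess reserves = Δreserves − Δrequired = −200.5B − (−15.66B) = -184.84 billion.

-184.84 billion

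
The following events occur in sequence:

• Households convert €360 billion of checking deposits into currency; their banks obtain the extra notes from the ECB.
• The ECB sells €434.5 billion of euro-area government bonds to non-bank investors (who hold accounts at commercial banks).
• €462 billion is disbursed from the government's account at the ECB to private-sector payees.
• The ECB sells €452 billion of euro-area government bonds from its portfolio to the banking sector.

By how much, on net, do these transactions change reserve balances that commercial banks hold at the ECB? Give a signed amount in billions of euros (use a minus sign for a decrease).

-€784.5 billion

Currency withdrawal €360 billion: banks swap reserves for currency → −€360B.
Asset sale (to non-banks) €434.5 billion: the non-bank buyers' banks settle from reserves → −€434.5B.
Government spending €462 billion: government payments flow into bank reserve accounts → +€462B.
OMO sale (to banks) €452 billion: the buying banks pay out of their reserve balances → −€452B.
Net: −360 − 434.5 + 462 − 452 = -€784.5 billion.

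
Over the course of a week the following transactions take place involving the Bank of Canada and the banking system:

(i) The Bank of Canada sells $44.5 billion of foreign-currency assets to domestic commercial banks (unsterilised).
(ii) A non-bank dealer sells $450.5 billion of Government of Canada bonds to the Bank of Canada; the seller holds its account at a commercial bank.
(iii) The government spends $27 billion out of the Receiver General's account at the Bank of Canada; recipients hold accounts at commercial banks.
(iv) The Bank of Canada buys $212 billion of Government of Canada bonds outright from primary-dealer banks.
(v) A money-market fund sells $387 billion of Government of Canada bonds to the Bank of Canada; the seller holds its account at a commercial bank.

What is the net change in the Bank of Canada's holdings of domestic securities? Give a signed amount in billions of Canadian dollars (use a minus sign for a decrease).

+$1049.5 billion

Bank of Canada balance sheet:
  Assets:      Securities +$1049.5B, Foreign assets −$44.5B
  Liabilities: Bank reserves +$1032B, Government deposits −$27B
So the change in the Bank of Canada's holdings of domestic securities is +$1049.5 billion.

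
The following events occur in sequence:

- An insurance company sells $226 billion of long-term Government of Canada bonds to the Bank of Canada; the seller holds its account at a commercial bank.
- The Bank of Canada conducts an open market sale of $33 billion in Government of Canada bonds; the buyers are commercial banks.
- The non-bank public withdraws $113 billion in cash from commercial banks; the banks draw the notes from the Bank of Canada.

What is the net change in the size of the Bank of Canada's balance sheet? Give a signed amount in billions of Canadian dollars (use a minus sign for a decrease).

+$193 billion

Bank of Canada balance sheet:
  Assets:      Securities +$193B
  Liabilities: Bank reserves +$80B, Currency in circulation +$113B
Change in total Bank of Canada assets = +$193 billion.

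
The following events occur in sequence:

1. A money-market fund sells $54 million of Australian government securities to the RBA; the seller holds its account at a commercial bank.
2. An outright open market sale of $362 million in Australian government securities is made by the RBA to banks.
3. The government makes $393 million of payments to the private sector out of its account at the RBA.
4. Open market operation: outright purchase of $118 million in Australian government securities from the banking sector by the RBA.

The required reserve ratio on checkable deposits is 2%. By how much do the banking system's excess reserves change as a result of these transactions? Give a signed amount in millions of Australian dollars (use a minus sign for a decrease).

Asset purchase (from non-banks) $54 million: reserves +$54M, deposits +$54M.
OMO sale (to banks) $362 million: reserves −$362M, deposits 0.
Government spending $393 million: reserves +$393M, deposits +$393M.
OMO purchase (from banks) $118 million: reserves +$118M, deposits 0.
Totals: Δreserves = +$203M, Δdeposits = +$447M.
Δrequired reserves = 2% × +$447M = +$8.94M.
Δexcess reserves = Δreserves − Δrequired = +$203M − (+$8.94M) = +$194.06 million.

+$194.06 million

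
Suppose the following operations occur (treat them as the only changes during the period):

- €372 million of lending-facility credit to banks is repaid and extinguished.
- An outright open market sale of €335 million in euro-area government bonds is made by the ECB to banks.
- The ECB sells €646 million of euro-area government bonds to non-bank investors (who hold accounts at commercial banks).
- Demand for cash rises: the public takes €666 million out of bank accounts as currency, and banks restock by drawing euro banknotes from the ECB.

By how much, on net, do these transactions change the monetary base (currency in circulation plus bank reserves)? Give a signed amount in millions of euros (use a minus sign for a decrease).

Discount-window repayment €372 million: ECB balance sheet contracts → −€372M.
OMO sale (to banks) €335 million: ECB balance sheet contracts → −€335M.
Asset sale (to non-banks) €646 million: ECB balance sheet contracts → −€646M.
Currency withdrawal €666 million: just a shift between currency and reserves — both are base money → 0.
Net: −372 − 335 − 646 + 0 = -€1353 million.

-€1353 million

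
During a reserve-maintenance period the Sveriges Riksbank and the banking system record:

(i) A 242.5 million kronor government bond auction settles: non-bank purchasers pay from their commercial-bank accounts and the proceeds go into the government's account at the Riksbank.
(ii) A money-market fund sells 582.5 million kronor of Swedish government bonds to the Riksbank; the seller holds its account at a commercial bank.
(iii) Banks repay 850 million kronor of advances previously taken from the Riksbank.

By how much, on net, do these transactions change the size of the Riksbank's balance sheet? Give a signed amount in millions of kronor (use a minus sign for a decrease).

Government account inflow 242.5 million kronor: only the composition of liabilities changes → 0.
Asset purchase (from non-banks) 582.5 million kronor: a Riksbank asset is acquired → +582.5M.
Discount-window repayment 850 million kronor: a Riksbank asset is shed → −850M.
Net: 0 + 582.5 − 850 = -267.5 million.

-267.5 million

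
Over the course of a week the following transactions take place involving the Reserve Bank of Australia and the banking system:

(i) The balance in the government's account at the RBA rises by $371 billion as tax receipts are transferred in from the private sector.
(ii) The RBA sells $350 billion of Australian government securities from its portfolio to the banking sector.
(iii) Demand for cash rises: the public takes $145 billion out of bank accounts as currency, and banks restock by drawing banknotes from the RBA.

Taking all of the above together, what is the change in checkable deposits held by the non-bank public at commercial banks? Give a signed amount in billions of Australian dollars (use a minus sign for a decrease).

RBA balance sheet:
  Assets:      Securities −$350B
  Liabilities: Bank reserves −$866B, Currency in circulation +$145B, Government deposits +$371B
Commercial banking system:
  Assets:      Reserves at CB −$866B, Securities +$350B
  Liabilities: Checkable deposits −$516B
So the change in checkable deposits held by the non-bank public at commercial banks is -$516 billion.

-$516 billion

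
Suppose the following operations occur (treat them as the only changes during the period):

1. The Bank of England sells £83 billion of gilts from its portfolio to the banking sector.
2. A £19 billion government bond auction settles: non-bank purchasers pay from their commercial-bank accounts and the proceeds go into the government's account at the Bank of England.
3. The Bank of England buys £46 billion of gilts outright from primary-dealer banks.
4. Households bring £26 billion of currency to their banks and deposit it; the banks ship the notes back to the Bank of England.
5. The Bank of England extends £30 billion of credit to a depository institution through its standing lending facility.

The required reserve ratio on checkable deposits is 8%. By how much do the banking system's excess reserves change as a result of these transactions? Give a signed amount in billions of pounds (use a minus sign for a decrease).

OMO sale (to banks) £83 billion: reserves −£83B, deposits 0.
Government account inflow £19 billion: reserves −£19B, deposits −£19B.
OMO purchase (from banks) £46 billion: reserves +£46B, deposits 0.
Currency deposit £26 billion: reserves +£26B, deposits +£26B.
Discount-window loan £30 billion: reserves +£30B, deposits 0.
Totals: Δreserves = 0, Δdeposits = +£7B.
Δrequired reserves = 8% × +£7B = +£0.56B.
Δexcess reserves = Δreserves − Δrequired = 0 − (+£0.56B) = -£0.56 billion.

-£0.56 billion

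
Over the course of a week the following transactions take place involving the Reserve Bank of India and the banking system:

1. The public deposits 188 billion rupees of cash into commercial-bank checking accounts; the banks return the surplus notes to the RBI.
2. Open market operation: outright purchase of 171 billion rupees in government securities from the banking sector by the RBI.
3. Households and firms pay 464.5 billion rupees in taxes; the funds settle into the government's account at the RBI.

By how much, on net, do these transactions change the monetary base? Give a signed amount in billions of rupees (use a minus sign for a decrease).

-293.5 billion

RBI balance sheet:
  Assets:      Securities +171B
  Liabilities: Bank reserves −105.5B, Currency in circulation −188B, Government deposits +464.5B
Commercial banking system:
  Assets:      Reserves at CB −105.5B, Securities −171B
  Liabilities: Checkable deposits −276.5B
Monetary base = currency + reserves: −188B + (−105.5B) = -293.5 billion.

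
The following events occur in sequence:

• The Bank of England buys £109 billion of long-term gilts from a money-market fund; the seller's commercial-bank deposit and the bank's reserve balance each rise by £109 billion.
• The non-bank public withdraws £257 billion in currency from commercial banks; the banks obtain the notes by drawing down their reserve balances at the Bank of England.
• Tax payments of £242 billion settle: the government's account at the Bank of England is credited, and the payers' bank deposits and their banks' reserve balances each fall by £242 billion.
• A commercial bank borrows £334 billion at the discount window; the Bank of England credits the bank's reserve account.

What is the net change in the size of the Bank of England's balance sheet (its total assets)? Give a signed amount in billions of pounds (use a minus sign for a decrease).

Bank of England balance sheet:
  Assets:      Securities +£109B, Loans to banks +£334B
  Liabilities: Bank reserves −£56B, Currency in circulation +£257B, Government deposits +£242B
Change in total Bank of England assets = +£443 billion.

+£443 billion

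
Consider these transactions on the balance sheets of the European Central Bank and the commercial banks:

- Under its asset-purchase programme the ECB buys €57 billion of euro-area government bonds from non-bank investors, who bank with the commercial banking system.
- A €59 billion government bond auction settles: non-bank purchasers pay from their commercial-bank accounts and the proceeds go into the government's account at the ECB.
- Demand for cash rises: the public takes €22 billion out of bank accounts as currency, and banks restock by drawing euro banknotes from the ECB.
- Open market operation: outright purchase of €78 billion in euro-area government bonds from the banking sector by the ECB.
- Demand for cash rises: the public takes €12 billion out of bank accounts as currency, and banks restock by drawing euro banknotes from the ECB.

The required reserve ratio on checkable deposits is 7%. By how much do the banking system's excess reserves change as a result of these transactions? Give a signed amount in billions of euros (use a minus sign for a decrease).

Asset purchase (from non-banks) €57 billion: reserves +€57B, deposits +€57B.
Government account inflow €59 billion: reserves −€59B, deposits −€59B.
Currency withdrawal €22 billion: reserves −€22B, deposits −€22B.
OMO purchase (from banks) €78 billion: reserves +€78B, deposits 0.
Currency withdrawal €12 billion: reserves −€12B, deposits −€12B.
Totals: Δreserves = +€42B, Δdeposits = −€36B.
Δrequired reserves = 7% × −€36B = −€2.52B.
Δexcess reserves = Δreserves − Δrequired = +€42B − (−€2.52B) = +€44.52 billion.

+€44.52 billion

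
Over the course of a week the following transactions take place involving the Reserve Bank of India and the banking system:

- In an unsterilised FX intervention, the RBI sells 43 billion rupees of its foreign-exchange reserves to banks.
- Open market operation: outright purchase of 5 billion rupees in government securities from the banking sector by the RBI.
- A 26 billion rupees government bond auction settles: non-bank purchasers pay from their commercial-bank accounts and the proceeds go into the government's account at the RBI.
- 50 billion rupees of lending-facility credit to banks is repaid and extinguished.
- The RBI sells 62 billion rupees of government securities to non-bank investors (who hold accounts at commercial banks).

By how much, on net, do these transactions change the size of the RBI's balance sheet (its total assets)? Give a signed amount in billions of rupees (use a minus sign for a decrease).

-150 billion

FX sale 43 billion rupees: an RBI asset is shed → −43B.
OMO purchase (from banks) 5 billion rupees: an RBI asset is acquired → +5B.
Government account inflow 26 billion rupees: only the composition of liabilities changes → 0.
Discount-window repayment 50 billion rupees: an RBI asset is shed → −50B.
Asset sale (to non-banks) 62 billion rupees: an RBI asset is shed → −62B.
Net: −43 + 5 + 0 − 50 − 62 = -150 billion.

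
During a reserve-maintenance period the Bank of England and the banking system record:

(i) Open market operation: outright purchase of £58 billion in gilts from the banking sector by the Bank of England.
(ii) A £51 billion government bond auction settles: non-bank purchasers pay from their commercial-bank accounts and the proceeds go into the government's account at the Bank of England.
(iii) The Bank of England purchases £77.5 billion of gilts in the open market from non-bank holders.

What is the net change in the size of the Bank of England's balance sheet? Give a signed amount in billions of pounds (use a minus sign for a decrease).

+£135.5 billion

Bank of England balance sheet:
  Assets:      Securities +£135.5B
  Liabilities: Bank reserves +£84.5B, Government deposits +£51B
Change in total Bank of England assets = +£135.5 billion.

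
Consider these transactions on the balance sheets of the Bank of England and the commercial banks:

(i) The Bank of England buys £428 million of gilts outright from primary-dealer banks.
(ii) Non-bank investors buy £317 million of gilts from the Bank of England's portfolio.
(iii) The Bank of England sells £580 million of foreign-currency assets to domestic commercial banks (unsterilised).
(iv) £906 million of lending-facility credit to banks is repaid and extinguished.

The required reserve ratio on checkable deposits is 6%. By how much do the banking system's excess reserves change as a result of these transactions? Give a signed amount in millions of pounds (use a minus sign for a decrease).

-£1355.98 million

OMO purchase (from banks) £428 million: reserves +£428M, deposits 0.
Asset sale (to non-banks) £317 million: reserves −£317M, deposits −£317M.
FX sale £580 million: reserves −£580M, deposits 0.
Discount-window repayment £906 million: reserves −£906M, deposits 0.
Totals: Δreserves = −£1375M, Δdeposits = −£317M.
Δrequired reserves = 6% × −£317M = −£19.02M.
Δexcess reserves = Δreserves − Δrequired = −£1375M − (−£19.02M) = -£1355.98 million.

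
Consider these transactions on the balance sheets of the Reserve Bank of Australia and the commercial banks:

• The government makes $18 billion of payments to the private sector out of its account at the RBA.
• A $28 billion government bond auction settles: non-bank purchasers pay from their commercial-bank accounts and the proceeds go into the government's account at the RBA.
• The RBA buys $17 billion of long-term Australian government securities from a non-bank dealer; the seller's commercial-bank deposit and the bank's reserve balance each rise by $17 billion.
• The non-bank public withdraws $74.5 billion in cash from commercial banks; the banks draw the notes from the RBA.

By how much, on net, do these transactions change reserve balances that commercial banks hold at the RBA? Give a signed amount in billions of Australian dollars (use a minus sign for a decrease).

RBA balance sheet:
  Assets:      Securities +$17B
  Liabilities: Bank reserves −$67.5B, Currency in circulation +$74.5B, Government deposits +$10B
Commercial banking system:
  Assets:      Reserves at CB −$67.5B
  Liabilities: Checkable deposits −$67.5B
So the change in reserve balances that commercial banks hold at the RBA is -$67.5 billion.

-$67.5 billion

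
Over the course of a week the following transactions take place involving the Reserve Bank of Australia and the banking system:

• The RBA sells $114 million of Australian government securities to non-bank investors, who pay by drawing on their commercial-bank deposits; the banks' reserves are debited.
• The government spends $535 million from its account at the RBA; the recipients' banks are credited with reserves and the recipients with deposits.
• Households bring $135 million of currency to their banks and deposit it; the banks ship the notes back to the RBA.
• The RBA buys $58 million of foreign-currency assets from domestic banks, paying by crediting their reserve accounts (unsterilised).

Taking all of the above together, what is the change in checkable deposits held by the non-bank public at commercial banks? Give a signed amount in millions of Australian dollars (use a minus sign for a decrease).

RBA balance sheet:
  Assets:      Securities −$114M, Foreign assets +$58M
  Liabilities: Bank reserves +$614M, Currency in circulation −$135M, Government deposits −$535M
Commercial banking system:
  Assets:      Reserves at CB +$614M, Foreign assets −$58M
  Liabilities: Checkable deposits +$556M
So the change in checkable deposits held by the non-bank public at commercial banks is +$556 million.

+$556 million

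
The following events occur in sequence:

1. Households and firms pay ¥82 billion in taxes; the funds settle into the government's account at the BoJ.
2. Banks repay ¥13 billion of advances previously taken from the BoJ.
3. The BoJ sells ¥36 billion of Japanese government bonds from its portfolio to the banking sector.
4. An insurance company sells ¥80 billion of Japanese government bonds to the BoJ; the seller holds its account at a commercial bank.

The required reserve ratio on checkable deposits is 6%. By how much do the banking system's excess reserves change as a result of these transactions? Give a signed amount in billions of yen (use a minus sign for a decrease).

Government account inflow ¥82 billion: reserves −¥82B, deposits −¥82B.
Discount-window repayment ¥13 billion: reserves −¥13B, deposits 0.
OMO sale (to banks) ¥36 billion: reserves −¥36B, deposits 0.
Asset purchase (from non-banks) ¥80 billion: reserves +¥80B, deposits +¥80B.
Totals: Δreserves = −¥51B, Δdeposits = −¥2B.
Δrequired reserves = 6% × −¥2B = −¥0.12B.
Δexcess reserves = Δreserves − Δrequired = −¥51B − (−¥0.12B) = -¥50.88 billion.

-¥50.88 billion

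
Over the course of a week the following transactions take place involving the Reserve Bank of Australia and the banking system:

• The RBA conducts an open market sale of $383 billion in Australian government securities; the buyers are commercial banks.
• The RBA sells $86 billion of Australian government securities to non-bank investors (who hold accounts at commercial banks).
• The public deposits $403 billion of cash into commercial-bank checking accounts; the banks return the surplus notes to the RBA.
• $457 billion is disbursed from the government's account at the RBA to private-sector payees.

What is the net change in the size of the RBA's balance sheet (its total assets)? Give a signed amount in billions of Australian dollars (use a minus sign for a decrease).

OMO sale (to banks) $383 billion: an RBA asset is shed → −$383B.
Asset sale (to non-banks) $86 billion: an RBA asset is shed → −$86B.
Currency deposit $403 billion: only the composition of liabilities changes → 0.
Government spending $457 billion: only the composition of liabilities changes → 0.
Net: −383 − 86 + 0 + 0 = -$469 billion.

-$469 billion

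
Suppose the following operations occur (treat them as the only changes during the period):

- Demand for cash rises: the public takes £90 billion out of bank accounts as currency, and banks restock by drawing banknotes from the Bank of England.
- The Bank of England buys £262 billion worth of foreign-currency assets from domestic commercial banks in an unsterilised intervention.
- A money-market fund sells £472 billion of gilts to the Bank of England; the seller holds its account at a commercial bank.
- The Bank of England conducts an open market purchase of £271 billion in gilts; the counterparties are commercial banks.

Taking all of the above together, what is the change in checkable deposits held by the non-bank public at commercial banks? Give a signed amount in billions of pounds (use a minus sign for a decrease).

+£382 billion

Bank of England balance sheet:
  Assets:      Securities +£743B, Foreign assets +£262B
  Liabilities: Bank reserves +£915B, Currency in circulation +£90B
Commercial banking system:
  Assets:      Reserves at CB +£915B, Securities −£271B, Foreign assets −£262B
  Liabilities: Checkable deposits +£382B
So the change in checkable deposits held by the non-bank public at commercial banks is +£382 billion.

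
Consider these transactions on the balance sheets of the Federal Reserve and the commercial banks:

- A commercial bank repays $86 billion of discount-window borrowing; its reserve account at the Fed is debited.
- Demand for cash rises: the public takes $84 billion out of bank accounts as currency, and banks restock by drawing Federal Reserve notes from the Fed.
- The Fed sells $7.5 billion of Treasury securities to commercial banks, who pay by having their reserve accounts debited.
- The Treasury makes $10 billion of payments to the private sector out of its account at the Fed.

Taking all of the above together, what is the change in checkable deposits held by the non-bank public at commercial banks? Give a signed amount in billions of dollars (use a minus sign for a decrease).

-$74 billion

Fed balance sheet:
  Assets:      Securities −$7.5B, Loans to banks −$86B
  Liabilities: Bank reserves −$167.5B, Currency in circulation +$84B, Government deposits −$10B
Commercial banking system:
  Assets:      Reserves at CB −$167.5B, Securities +$7.5B
  Liabilities: Checkable deposits −$74B, Borrowings from CB −$86B
So the change in checkable deposits held by the non-bank public at commercial banks is -$74 billion.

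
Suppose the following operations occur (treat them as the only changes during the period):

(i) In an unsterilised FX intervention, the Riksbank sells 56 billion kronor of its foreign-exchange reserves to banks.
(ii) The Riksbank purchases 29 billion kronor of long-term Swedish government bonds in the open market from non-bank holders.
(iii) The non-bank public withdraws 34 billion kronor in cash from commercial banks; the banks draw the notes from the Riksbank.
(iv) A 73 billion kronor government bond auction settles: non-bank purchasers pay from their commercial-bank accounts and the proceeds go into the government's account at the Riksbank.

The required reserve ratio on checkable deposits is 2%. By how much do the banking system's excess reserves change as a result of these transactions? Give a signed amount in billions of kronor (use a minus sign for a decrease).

FX sale 56 billion kronor: reserves −56B, deposits 0.
Asset purchase (from non-banks) 29 billion kronor: reserves +29B, deposits +29B.
Currency withdrawal 34 billion kronor: reserves −34B, deposits −34B.
Government account inflow 73 billion kronor: reserves −73B, deposits −73B.
Totals: Δreserves = −134B, Δdeposits = −78B.
Δrequired reserves = 2% × −78B = −1.56B.
Δexcess reserves = Δreserves − Δrequired = −134B − (−1.56B) = -132.44 billion.

-132.44 billion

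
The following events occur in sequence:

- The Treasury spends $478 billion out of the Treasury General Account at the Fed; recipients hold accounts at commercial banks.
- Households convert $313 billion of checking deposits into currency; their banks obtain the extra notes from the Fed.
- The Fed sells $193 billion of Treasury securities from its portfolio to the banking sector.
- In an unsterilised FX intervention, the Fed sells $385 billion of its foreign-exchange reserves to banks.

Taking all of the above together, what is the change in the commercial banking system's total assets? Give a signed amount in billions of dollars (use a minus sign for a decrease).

Government spending $478 billion: bank balance sheets expand → +$478B.
Currency withdrawal $313 billion: bank balance sheets shrink → −$313B.
OMO sale (to banks) $193 billion: just an asset swap on bank balance sheets → 0.
FX sale $385 billion: just an asset swap on bank balance sheets → 0.
Net: 478 − 313 + 0 + 0 = +$165 billion.

+$165 billion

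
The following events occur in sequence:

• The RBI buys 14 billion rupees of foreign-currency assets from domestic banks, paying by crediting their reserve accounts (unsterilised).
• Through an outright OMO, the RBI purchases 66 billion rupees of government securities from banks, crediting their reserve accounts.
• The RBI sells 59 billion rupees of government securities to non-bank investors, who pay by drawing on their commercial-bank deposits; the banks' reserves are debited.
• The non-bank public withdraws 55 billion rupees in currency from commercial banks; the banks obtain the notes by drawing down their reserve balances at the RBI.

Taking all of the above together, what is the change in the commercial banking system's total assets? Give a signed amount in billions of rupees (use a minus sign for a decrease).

FX purchase 14 billion rupees: just an asset swap on bank balance sheets → 0.
OMO purchase (from banks) 66 billion rupees: just an asset swap on bank balance sheets → 0.
Asset sale (to non-banks) 59 billion rupees: bank balance sheets shrink → −59B.
Currency withdrawal 55 billion rupees: bank balance sheets shrink → −55B.
Net: 0 + 0 − 59 − 55 = -114 billion.

-114 billion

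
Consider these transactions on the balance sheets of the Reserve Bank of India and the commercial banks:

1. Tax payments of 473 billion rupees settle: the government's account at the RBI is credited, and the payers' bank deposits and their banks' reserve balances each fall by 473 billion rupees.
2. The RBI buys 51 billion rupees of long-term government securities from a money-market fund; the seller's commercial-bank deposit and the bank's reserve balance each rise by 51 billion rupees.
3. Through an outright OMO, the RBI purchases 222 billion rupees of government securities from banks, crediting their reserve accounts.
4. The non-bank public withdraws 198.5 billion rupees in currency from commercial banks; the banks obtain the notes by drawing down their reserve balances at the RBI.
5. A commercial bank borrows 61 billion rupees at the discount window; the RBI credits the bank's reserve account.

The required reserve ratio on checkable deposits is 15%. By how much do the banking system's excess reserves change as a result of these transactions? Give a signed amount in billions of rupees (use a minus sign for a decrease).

-244.425 billion

Government account inflow 473 billion rupees: reserves −473B, deposits −473B.
Asset purchase (from non-banks) 51 billion rupees: reserves +51B, deposits +51B.
OMO purchase (from banks) 222 billion rupees: reserves +222B, deposits 0.
Currency withdrawal 198.5 billion rupees: reserves −198.5B, deposits −198.5B.
Discount-window loan 61 billion rupees: reserves +61B, deposits 0.
Totals: Δreserves = −337.5B, Δdeposits = −620.5B.
Δrequired reserves = 15% × −620.5B = −93.075B.
Δexcess reserves = Δreserves − Δrequired = −337.5B − (−93.075B) = -244.425 billion.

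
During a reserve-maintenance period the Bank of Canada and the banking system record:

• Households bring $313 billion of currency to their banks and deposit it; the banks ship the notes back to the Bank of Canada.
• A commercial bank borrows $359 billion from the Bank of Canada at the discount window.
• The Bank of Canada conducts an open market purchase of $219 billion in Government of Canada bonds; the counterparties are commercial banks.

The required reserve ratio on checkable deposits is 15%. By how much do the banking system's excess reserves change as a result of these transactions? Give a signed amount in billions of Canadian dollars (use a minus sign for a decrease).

+$844.05 billion

Currency deposit $313 billion: reserves +$313B, deposits +$313B.
Discount-window loan $359 billion: reserves +$359B, deposits 0.
OMO purchase (from banks) $219 billion: reserves +$219B, deposits 0.
Totals: Δreserves = +$891B, Δdeposits = +$313B.
Δrequired reserves = 15% × +$313B = +$46.95B.
Δexcess reserves = Δreserves − Δrequired = +$891B − (+$46.95B) = +$844.05 billion.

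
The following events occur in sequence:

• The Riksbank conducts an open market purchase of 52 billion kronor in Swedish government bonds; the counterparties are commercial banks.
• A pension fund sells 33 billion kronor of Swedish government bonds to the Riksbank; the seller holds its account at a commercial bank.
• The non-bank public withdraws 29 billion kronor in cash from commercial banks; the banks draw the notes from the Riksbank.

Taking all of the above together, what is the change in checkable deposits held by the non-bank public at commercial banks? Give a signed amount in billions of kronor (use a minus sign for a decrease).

+4 billion

OMO purchase (from banks) 52 billion kronor: the counterparty is a bank, so public deposits are unchanged → 0.
Asset purchase (from non-banks) 33 billion kronor: non-bank counterparties' bank balances rise → +33B.
Currency withdrawal 29 billion kronor: non-bank counterparties' bank balances fall → −29B.
Net: 0 + 33 − 29 = +4 billion.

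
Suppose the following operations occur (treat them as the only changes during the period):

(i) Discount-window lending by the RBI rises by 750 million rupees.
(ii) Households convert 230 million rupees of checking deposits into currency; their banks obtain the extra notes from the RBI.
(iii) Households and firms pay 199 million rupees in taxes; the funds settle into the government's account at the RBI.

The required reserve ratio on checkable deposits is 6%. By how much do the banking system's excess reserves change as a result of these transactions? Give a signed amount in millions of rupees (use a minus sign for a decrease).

+346.74 million

Discount-window loan 750 million rupees: reserves +750M, deposits 0.
Currency withdrawal 230 million rupees: reserves −230M, deposits −230M.
Government account inflow 199 million rupees: reserves −199M, deposits −199M.
Totals: Δreserves = +321M, Δdeposits = −429M.
Δrequired reserves = 6% × −429M = −25.74M.
Δexcess reserves = Δreserves − Δrequired = +321M − (−25.74M) = +346.74 million.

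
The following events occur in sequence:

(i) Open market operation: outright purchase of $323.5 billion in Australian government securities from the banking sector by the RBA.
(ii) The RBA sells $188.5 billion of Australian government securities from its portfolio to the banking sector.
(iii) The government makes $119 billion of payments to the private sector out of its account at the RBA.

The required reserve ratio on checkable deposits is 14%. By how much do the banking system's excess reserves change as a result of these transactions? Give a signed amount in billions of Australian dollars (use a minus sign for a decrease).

OMO purchase (from banks) $323.5 billion: reserves +$323.5B, deposits 0.
OMO sale (to banks) $188.5 billion: reserves −$188.5B, deposits 0.
Government spending $119 billion: reserves +$119B, deposits +$119B.
Totals: Δreserves = +$254B, Δdeposits = +$119B.
Δrequired reserves = 14% × +$119B = +$16.66B.
Δexcess reserves = Δreserves − Δrequired = +$254B − (+$16.66B) = +$237.34 billion.

+$237.34 billion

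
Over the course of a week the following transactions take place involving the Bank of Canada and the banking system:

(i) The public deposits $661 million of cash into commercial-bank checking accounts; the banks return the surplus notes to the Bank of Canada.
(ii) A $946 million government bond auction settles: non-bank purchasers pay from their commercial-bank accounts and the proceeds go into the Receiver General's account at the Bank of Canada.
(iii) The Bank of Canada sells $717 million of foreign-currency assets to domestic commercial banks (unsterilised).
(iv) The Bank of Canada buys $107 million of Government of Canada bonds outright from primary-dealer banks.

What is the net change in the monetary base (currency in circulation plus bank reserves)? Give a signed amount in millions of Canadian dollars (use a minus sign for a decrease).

-$1556 million

Bank of Canada balance sheet:
  Assets:      Securities +$107M, Foreign assets −$717M
  Liabilities: Bank reserves −$895M, Currency in circulation −$661M, Government deposits +$946M
Commercial banking system:
  Assets:      Reserves at CB −$895M, Securities −$107M, Foreign assets +$717M
  Liabilities: Checkable deposits −$285M
Monetary base = currency + reserves: −$661M + (−$895M) = -$1556 million.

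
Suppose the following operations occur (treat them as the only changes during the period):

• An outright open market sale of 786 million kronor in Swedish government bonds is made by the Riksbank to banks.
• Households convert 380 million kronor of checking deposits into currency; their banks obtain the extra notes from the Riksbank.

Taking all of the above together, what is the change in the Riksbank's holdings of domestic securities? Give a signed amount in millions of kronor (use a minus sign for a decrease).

-786 million

Riksbank balance sheet:
  Assets:      Securities −786M
  Liabilities: Bank reserves −1166M, Currency in circulation +380M
Commercial banking system:
  Assets:      Reserves at CB −1166M, Securities +786M
  Liabilities: Checkable deposits −380M
So the change in the Riksbank's holdings of domestic securities is -786 million.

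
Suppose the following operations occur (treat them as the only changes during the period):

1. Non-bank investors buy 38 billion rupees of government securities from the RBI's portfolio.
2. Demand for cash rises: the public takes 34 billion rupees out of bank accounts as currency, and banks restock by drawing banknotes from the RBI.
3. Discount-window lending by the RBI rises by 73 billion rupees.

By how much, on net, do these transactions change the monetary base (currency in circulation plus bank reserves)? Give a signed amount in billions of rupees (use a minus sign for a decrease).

+35 billion

RBI balance sheet:
  Assets:      Securities −38B, Loans to banks +73B
  Liabilities: Bank reserves +1B, Currency in circulation +34B
Monetary base = currency + reserves: +34B + (+1B) = +35 billion.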